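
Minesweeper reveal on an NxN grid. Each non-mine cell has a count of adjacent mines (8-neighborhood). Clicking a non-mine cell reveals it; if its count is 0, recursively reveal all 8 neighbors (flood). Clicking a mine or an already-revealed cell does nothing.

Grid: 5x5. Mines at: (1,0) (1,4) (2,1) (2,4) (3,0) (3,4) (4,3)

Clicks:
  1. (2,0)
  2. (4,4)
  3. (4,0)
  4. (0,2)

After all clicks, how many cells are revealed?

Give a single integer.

Click 1 (2,0) count=3: revealed 1 new [(2,0)] -> total=1
Click 2 (4,4) count=2: revealed 1 new [(4,4)] -> total=2
Click 3 (4,0) count=1: revealed 1 new [(4,0)] -> total=3
Click 4 (0,2) count=0: revealed 6 new [(0,1) (0,2) (0,3) (1,1) (1,2) (1,3)] -> total=9

Answer: 9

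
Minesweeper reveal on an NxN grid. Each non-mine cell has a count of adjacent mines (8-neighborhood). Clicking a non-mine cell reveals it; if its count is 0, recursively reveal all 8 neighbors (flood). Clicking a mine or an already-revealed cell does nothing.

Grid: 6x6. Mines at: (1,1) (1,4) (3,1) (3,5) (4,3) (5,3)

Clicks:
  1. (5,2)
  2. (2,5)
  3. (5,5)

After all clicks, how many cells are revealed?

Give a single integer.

Answer: 6

Derivation:
Click 1 (5,2) count=2: revealed 1 new [(5,2)] -> total=1
Click 2 (2,5) count=2: revealed 1 new [(2,5)] -> total=2
Click 3 (5,5) count=0: revealed 4 new [(4,4) (4,5) (5,4) (5,5)] -> total=6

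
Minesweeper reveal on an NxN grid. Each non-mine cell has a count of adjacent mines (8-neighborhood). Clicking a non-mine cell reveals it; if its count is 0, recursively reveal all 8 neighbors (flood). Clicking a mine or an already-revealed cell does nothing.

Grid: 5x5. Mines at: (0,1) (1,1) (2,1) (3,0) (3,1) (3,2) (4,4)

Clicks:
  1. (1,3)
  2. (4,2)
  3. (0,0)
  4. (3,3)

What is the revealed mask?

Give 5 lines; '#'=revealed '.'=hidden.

Answer: #.###
..###
..###
...##
..#..

Derivation:
Click 1 (1,3) count=0: revealed 11 new [(0,2) (0,3) (0,4) (1,2) (1,3) (1,4) (2,2) (2,3) (2,4) (3,3) (3,4)] -> total=11
Click 2 (4,2) count=2: revealed 1 new [(4,2)] -> total=12
Click 3 (0,0) count=2: revealed 1 new [(0,0)] -> total=13
Click 4 (3,3) count=2: revealed 0 new [(none)] -> total=13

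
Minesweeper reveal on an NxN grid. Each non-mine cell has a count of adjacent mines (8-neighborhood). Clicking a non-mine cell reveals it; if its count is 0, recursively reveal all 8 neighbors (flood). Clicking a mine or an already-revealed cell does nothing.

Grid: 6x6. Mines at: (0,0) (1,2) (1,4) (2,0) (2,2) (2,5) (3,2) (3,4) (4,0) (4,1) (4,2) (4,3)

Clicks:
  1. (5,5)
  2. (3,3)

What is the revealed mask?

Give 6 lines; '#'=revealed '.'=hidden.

Answer: ......
......
......
...#..
....##
....##

Derivation:
Click 1 (5,5) count=0: revealed 4 new [(4,4) (4,5) (5,4) (5,5)] -> total=4
Click 2 (3,3) count=5: revealed 1 new [(3,3)] -> total=5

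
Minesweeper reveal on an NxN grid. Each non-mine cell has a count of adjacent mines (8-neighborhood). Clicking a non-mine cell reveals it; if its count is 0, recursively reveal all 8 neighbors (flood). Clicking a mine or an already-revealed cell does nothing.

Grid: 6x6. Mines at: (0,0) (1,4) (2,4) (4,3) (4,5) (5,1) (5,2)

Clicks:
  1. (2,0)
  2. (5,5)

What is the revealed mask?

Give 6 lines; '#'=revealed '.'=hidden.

Answer: .###..
####..
####..
####..
###...
.....#

Derivation:
Click 1 (2,0) count=0: revealed 18 new [(0,1) (0,2) (0,3) (1,0) (1,1) (1,2) (1,3) (2,0) (2,1) (2,2) (2,3) (3,0) (3,1) (3,2) (3,3) (4,0) (4,1) (4,2)] -> total=18
Click 2 (5,5) count=1: revealed 1 new [(5,5)] -> total=19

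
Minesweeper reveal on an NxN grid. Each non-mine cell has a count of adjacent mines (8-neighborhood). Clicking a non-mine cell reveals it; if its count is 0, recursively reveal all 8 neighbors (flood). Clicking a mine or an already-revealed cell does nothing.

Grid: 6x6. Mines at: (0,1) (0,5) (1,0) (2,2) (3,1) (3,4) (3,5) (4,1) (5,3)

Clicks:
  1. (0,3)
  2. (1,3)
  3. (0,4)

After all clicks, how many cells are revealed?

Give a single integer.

Answer: 6

Derivation:
Click 1 (0,3) count=0: revealed 6 new [(0,2) (0,3) (0,4) (1,2) (1,3) (1,4)] -> total=6
Click 2 (1,3) count=1: revealed 0 new [(none)] -> total=6
Click 3 (0,4) count=1: revealed 0 new [(none)] -> total=6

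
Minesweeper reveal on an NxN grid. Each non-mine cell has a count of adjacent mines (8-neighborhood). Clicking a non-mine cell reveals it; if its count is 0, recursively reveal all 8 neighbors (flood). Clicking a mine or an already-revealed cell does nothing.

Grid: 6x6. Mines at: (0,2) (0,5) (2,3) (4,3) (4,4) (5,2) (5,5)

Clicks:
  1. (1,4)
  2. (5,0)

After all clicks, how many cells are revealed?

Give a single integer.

Click 1 (1,4) count=2: revealed 1 new [(1,4)] -> total=1
Click 2 (5,0) count=0: revealed 16 new [(0,0) (0,1) (1,0) (1,1) (1,2) (2,0) (2,1) (2,2) (3,0) (3,1) (3,2) (4,0) (4,1) (4,2) (5,0) (5,1)] -> total=17

Answer: 17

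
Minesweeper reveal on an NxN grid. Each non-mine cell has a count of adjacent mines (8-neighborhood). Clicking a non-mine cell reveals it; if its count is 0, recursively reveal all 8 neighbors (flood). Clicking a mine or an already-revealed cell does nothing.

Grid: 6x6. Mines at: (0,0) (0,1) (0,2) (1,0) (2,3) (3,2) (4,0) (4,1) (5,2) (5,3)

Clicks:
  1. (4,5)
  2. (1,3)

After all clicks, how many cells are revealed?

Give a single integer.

Answer: 14

Derivation:
Click 1 (4,5) count=0: revealed 14 new [(0,3) (0,4) (0,5) (1,3) (1,4) (1,5) (2,4) (2,5) (3,4) (3,5) (4,4) (4,5) (5,4) (5,5)] -> total=14
Click 2 (1,3) count=2: revealed 0 new [(none)] -> total=14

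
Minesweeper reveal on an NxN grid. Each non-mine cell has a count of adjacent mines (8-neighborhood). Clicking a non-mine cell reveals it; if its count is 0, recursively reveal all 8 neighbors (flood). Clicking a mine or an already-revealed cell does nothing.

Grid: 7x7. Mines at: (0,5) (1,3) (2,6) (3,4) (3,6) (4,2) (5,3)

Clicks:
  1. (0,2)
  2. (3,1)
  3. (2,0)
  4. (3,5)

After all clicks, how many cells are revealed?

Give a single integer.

Click 1 (0,2) count=1: revealed 1 new [(0,2)] -> total=1
Click 2 (3,1) count=1: revealed 1 new [(3,1)] -> total=2
Click 3 (2,0) count=0: revealed 18 new [(0,0) (0,1) (1,0) (1,1) (1,2) (2,0) (2,1) (2,2) (3,0) (3,2) (4,0) (4,1) (5,0) (5,1) (5,2) (6,0) (6,1) (6,2)] -> total=20
Click 4 (3,5) count=3: revealed 1 new [(3,5)] -> total=21

Answer: 21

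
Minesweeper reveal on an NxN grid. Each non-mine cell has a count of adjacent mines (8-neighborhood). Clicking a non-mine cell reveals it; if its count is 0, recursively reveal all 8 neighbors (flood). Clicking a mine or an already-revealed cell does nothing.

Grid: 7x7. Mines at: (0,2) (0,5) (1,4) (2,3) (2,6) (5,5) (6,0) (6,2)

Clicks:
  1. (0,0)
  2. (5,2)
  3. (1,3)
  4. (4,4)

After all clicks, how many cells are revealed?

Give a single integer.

Click 1 (0,0) count=0: revealed 23 new [(0,0) (0,1) (1,0) (1,1) (1,2) (2,0) (2,1) (2,2) (3,0) (3,1) (3,2) (3,3) (3,4) (4,0) (4,1) (4,2) (4,3) (4,4) (5,0) (5,1) (5,2) (5,3) (5,4)] -> total=23
Click 2 (5,2) count=1: revealed 0 new [(none)] -> total=23
Click 3 (1,3) count=3: revealed 1 new [(1,3)] -> total=24
Click 4 (4,4) count=1: revealed 0 new [(none)] -> total=24

Answer: 24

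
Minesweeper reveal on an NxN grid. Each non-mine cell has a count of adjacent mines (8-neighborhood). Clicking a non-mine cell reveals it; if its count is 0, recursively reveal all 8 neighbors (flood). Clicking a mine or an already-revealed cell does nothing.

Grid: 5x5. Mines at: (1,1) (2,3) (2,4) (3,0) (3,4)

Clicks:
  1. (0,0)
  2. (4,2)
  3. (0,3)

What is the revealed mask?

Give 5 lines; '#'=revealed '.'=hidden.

Answer: #.###
..###
.....
.###.
.###.

Derivation:
Click 1 (0,0) count=1: revealed 1 new [(0,0)] -> total=1
Click 2 (4,2) count=0: revealed 6 new [(3,1) (3,2) (3,3) (4,1) (4,2) (4,3)] -> total=7
Click 3 (0,3) count=0: revealed 6 new [(0,2) (0,3) (0,4) (1,2) (1,3) (1,4)] -> total=13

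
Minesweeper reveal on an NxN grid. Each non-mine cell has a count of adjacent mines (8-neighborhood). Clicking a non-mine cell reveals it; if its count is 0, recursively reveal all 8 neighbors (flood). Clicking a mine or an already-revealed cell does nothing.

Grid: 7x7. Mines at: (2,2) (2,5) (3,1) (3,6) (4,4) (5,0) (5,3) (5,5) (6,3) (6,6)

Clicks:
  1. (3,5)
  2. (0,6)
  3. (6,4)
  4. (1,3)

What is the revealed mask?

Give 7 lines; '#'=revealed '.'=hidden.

Answer: #######
#######
##.....
.....#.
.......
.......
....#..

Derivation:
Click 1 (3,5) count=3: revealed 1 new [(3,5)] -> total=1
Click 2 (0,6) count=0: revealed 16 new [(0,0) (0,1) (0,2) (0,3) (0,4) (0,5) (0,6) (1,0) (1,1) (1,2) (1,3) (1,4) (1,5) (1,6) (2,0) (2,1)] -> total=17
Click 3 (6,4) count=3: revealed 1 new [(6,4)] -> total=18
Click 4 (1,3) count=1: revealed 0 new [(none)] -> total=18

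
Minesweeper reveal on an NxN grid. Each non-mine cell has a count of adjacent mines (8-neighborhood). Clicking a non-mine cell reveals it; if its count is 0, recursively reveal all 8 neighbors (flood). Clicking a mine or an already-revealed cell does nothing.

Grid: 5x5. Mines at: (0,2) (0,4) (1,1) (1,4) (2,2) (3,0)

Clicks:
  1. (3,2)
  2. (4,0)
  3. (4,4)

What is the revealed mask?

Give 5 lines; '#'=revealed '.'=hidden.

Answer: .....
.....
...##
.####
#####

Derivation:
Click 1 (3,2) count=1: revealed 1 new [(3,2)] -> total=1
Click 2 (4,0) count=1: revealed 1 new [(4,0)] -> total=2
Click 3 (4,4) count=0: revealed 9 new [(2,3) (2,4) (3,1) (3,3) (3,4) (4,1) (4,2) (4,3) (4,4)] -> total=11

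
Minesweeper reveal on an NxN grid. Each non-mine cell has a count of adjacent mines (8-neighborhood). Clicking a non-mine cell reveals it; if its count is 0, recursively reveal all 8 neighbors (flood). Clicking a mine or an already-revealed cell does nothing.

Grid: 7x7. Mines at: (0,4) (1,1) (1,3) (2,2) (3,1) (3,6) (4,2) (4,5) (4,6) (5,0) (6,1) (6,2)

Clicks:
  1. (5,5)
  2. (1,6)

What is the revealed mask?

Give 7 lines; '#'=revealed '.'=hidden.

Click 1 (5,5) count=2: revealed 1 new [(5,5)] -> total=1
Click 2 (1,6) count=0: revealed 6 new [(0,5) (0,6) (1,5) (1,6) (2,5) (2,6)] -> total=7

Answer: .....##
.....##
.....##
.......
.......
.....#.
.......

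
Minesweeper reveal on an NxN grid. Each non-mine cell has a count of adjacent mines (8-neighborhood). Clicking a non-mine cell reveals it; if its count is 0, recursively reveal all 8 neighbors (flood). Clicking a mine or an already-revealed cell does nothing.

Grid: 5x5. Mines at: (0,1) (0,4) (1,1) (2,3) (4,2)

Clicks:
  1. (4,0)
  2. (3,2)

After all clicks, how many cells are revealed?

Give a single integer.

Click 1 (4,0) count=0: revealed 6 new [(2,0) (2,1) (3,0) (3,1) (4,0) (4,1)] -> total=6
Click 2 (3,2) count=2: revealed 1 new [(3,2)] -> total=7

Answer: 7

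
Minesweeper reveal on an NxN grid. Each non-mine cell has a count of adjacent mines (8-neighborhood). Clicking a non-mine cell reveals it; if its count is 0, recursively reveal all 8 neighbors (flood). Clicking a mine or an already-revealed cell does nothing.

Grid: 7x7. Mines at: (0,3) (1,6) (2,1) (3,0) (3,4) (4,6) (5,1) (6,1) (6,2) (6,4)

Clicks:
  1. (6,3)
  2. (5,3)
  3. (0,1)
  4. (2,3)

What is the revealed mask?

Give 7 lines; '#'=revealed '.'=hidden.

Answer: ###....
###....
...#...
.......
.......
...#...
...#...

Derivation:
Click 1 (6,3) count=2: revealed 1 new [(6,3)] -> total=1
Click 2 (5,3) count=2: revealed 1 new [(5,3)] -> total=2
Click 3 (0,1) count=0: revealed 6 new [(0,0) (0,1) (0,2) (1,0) (1,1) (1,2)] -> total=8
Click 4 (2,3) count=1: revealed 1 new [(2,3)] -> total=9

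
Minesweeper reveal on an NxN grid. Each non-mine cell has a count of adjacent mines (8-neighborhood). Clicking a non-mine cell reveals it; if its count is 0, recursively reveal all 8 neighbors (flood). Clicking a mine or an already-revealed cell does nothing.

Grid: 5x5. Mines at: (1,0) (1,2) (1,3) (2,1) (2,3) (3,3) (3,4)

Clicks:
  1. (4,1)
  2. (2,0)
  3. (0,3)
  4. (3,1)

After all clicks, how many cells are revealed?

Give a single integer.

Click 1 (4,1) count=0: revealed 6 new [(3,0) (3,1) (3,2) (4,0) (4,1) (4,2)] -> total=6
Click 2 (2,0) count=2: revealed 1 new [(2,0)] -> total=7
Click 3 (0,3) count=2: revealed 1 new [(0,3)] -> total=8
Click 4 (3,1) count=1: revealed 0 new [(none)] -> total=8

Answer: 8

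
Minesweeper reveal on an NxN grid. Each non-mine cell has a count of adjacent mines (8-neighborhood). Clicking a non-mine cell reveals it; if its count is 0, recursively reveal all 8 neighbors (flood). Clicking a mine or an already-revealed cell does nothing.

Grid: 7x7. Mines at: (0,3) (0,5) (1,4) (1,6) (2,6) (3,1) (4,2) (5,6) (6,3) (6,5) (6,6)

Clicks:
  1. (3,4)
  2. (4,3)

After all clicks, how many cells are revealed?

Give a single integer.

Answer: 12

Derivation:
Click 1 (3,4) count=0: revealed 12 new [(2,3) (2,4) (2,5) (3,3) (3,4) (3,5) (4,3) (4,4) (4,5) (5,3) (5,4) (5,5)] -> total=12
Click 2 (4,3) count=1: revealed 0 new [(none)] -> total=12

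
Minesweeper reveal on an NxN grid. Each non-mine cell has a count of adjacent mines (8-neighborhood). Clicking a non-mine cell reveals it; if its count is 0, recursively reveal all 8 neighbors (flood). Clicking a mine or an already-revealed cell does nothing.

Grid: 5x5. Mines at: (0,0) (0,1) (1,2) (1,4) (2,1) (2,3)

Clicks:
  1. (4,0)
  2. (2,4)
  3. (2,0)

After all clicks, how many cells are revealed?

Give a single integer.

Click 1 (4,0) count=0: revealed 10 new [(3,0) (3,1) (3,2) (3,3) (3,4) (4,0) (4,1) (4,2) (4,3) (4,4)] -> total=10
Click 2 (2,4) count=2: revealed 1 new [(2,4)] -> total=11
Click 3 (2,0) count=1: revealed 1 new [(2,0)] -> total=12

Answer: 12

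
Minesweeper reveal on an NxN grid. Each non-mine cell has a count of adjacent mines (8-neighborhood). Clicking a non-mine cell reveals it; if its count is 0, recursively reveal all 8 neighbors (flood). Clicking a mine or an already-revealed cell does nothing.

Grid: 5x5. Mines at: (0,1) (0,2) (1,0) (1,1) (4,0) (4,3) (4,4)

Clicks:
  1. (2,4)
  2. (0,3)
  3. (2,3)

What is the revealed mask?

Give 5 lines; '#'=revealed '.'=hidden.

Answer: ...##
..###
..###
..###
.....

Derivation:
Click 1 (2,4) count=0: revealed 11 new [(0,3) (0,4) (1,2) (1,3) (1,4) (2,2) (2,3) (2,4) (3,2) (3,3) (3,4)] -> total=11
Click 2 (0,3) count=1: revealed 0 new [(none)] -> total=11
Click 3 (2,3) count=0: revealed 0 new [(none)] -> total=11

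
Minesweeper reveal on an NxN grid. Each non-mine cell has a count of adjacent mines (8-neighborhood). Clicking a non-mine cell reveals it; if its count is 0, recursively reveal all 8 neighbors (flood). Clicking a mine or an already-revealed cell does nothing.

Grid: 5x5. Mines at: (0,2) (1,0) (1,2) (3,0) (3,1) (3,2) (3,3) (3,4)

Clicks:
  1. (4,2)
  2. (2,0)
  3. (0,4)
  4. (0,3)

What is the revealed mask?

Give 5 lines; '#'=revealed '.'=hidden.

Click 1 (4,2) count=3: revealed 1 new [(4,2)] -> total=1
Click 2 (2,0) count=3: revealed 1 new [(2,0)] -> total=2
Click 3 (0,4) count=0: revealed 6 new [(0,3) (0,4) (1,3) (1,4) (2,3) (2,4)] -> total=8
Click 4 (0,3) count=2: revealed 0 new [(none)] -> total=8

Answer: ...##
...##
#..##
.....
..#..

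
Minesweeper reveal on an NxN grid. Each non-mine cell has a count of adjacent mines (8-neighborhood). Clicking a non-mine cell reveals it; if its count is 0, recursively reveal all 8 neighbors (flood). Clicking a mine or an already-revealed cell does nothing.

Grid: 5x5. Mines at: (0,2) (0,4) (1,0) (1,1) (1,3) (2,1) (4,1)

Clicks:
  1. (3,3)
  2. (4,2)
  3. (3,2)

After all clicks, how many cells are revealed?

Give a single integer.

Click 1 (3,3) count=0: revealed 9 new [(2,2) (2,3) (2,4) (3,2) (3,3) (3,4) (4,2) (4,3) (4,4)] -> total=9
Click 2 (4,2) count=1: revealed 0 new [(none)] -> total=9
Click 3 (3,2) count=2: revealed 0 new [(none)] -> total=9

Answer: 9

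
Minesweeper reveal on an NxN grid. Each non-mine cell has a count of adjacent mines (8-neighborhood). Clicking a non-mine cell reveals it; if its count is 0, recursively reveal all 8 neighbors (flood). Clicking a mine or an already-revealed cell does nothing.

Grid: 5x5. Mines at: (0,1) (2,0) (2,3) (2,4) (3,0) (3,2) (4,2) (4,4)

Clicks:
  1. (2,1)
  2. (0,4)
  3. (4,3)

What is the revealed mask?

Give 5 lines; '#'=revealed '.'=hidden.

Answer: ..###
..###
.#...
.....
...#.

Derivation:
Click 1 (2,1) count=3: revealed 1 new [(2,1)] -> total=1
Click 2 (0,4) count=0: revealed 6 new [(0,2) (0,3) (0,4) (1,2) (1,3) (1,4)] -> total=7
Click 3 (4,3) count=3: revealed 1 new [(4,3)] -> total=8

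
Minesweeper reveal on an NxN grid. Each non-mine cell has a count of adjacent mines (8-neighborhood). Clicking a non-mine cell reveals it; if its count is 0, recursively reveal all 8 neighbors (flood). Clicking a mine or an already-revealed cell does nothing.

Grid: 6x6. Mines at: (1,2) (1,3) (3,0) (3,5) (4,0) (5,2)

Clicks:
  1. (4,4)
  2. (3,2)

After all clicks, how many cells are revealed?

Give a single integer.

Click 1 (4,4) count=1: revealed 1 new [(4,4)] -> total=1
Click 2 (3,2) count=0: revealed 11 new [(2,1) (2,2) (2,3) (2,4) (3,1) (3,2) (3,3) (3,4) (4,1) (4,2) (4,3)] -> total=12

Answer: 12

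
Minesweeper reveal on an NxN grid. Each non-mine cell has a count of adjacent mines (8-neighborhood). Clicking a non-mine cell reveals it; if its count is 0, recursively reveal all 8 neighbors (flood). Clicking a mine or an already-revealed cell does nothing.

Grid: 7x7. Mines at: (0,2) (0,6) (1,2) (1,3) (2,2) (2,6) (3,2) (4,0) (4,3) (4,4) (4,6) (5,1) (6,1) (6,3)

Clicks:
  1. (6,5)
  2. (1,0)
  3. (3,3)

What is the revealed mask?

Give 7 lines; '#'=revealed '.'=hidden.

Click 1 (6,5) count=0: revealed 6 new [(5,4) (5,5) (5,6) (6,4) (6,5) (6,6)] -> total=6
Click 2 (1,0) count=0: revealed 8 new [(0,0) (0,1) (1,0) (1,1) (2,0) (2,1) (3,0) (3,1)] -> total=14
Click 3 (3,3) count=4: revealed 1 new [(3,3)] -> total=15

Answer: ##.....
##.....
##.....
##.#...
.......
....###
....###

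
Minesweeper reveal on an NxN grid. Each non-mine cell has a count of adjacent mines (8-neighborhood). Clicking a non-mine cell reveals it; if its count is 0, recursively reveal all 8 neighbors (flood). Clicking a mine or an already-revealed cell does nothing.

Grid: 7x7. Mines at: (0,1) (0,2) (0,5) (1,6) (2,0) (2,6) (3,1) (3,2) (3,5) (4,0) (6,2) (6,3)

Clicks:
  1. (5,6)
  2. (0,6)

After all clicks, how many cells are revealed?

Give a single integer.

Click 1 (5,6) count=0: revealed 9 new [(4,4) (4,5) (4,6) (5,4) (5,5) (5,6) (6,4) (6,5) (6,6)] -> total=9
Click 2 (0,6) count=2: revealed 1 new [(0,6)] -> total=10

Answer: 10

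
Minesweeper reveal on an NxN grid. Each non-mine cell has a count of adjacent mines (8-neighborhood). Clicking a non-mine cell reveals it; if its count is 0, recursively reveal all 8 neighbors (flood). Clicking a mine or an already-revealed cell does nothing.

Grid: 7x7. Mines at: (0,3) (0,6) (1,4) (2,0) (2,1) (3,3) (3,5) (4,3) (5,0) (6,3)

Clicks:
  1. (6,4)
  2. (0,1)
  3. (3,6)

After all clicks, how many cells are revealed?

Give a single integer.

Answer: 8

Derivation:
Click 1 (6,4) count=1: revealed 1 new [(6,4)] -> total=1
Click 2 (0,1) count=0: revealed 6 new [(0,0) (0,1) (0,2) (1,0) (1,1) (1,2)] -> total=7
Click 3 (3,6) count=1: revealed 1 new [(3,6)] -> total=8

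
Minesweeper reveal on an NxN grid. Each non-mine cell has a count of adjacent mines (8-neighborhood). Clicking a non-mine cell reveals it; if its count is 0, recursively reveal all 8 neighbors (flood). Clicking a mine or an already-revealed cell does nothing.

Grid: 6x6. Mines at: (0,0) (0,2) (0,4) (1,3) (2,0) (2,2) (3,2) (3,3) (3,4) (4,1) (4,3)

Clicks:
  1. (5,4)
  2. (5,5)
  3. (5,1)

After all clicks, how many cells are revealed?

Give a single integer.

Answer: 5

Derivation:
Click 1 (5,4) count=1: revealed 1 new [(5,4)] -> total=1
Click 2 (5,5) count=0: revealed 3 new [(4,4) (4,5) (5,5)] -> total=4
Click 3 (5,1) count=1: revealed 1 new [(5,1)] -> total=5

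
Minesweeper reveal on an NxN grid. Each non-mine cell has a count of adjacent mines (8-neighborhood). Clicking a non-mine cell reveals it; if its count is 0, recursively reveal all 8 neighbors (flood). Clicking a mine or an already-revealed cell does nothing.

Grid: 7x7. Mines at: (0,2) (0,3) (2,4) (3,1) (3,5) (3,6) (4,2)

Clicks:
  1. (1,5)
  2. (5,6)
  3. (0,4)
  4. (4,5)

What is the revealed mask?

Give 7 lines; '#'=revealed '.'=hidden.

Answer: ....#..
.....#.
.......
.......
##.####
#######
#######

Derivation:
Click 1 (1,5) count=1: revealed 1 new [(1,5)] -> total=1
Click 2 (5,6) count=0: revealed 20 new [(4,0) (4,1) (4,3) (4,4) (4,5) (4,6) (5,0) (5,1) (5,2) (5,3) (5,4) (5,5) (5,6) (6,0) (6,1) (6,2) (6,3) (6,4) (6,5) (6,6)] -> total=21
Click 3 (0,4) count=1: revealed 1 new [(0,4)] -> total=22
Click 4 (4,5) count=2: revealed 0 new [(none)] -> total=22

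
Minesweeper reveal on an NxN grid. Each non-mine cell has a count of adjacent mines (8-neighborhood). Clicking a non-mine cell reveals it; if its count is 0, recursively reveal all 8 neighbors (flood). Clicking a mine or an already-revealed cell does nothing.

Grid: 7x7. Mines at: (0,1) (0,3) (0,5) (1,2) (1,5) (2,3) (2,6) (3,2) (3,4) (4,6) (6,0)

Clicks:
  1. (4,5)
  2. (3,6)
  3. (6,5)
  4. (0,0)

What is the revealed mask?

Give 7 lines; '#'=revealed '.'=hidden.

Answer: #......
.......
.......
......#
.#####.
.######
.######

Derivation:
Click 1 (4,5) count=2: revealed 1 new [(4,5)] -> total=1
Click 2 (3,6) count=2: revealed 1 new [(3,6)] -> total=2
Click 3 (6,5) count=0: revealed 16 new [(4,1) (4,2) (4,3) (4,4) (5,1) (5,2) (5,3) (5,4) (5,5) (5,6) (6,1) (6,2) (6,3) (6,4) (6,5) (6,6)] -> total=18
Click 4 (0,0) count=1: revealed 1 new [(0,0)] -> total=19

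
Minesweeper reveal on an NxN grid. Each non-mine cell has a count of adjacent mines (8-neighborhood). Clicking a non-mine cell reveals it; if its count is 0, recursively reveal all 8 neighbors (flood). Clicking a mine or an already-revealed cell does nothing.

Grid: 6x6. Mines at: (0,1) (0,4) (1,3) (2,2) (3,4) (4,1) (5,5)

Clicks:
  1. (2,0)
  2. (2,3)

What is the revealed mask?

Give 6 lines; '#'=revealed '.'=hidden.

Click 1 (2,0) count=0: revealed 6 new [(1,0) (1,1) (2,0) (2,1) (3,0) (3,1)] -> total=6
Click 2 (2,3) count=3: revealed 1 new [(2,3)] -> total=7

Answer: ......
##....
##.#..
##....
......
......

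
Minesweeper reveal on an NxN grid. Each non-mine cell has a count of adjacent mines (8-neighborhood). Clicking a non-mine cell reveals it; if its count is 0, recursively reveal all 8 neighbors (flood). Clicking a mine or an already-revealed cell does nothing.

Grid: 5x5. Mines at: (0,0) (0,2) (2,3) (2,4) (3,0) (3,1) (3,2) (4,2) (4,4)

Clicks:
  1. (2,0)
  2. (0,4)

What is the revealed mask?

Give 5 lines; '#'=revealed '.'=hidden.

Answer: ...##
...##
#....
.....
.....

Derivation:
Click 1 (2,0) count=2: revealed 1 new [(2,0)] -> total=1
Click 2 (0,4) count=0: revealed 4 new [(0,3) (0,4) (1,3) (1,4)] -> total=5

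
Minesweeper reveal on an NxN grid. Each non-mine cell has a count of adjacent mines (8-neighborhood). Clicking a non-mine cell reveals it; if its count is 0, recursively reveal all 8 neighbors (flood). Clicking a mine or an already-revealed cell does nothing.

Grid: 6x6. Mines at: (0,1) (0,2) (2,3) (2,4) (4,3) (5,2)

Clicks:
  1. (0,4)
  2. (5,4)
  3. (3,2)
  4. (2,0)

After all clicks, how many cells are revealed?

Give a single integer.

Answer: 21

Derivation:
Click 1 (0,4) count=0: revealed 6 new [(0,3) (0,4) (0,5) (1,3) (1,4) (1,5)] -> total=6
Click 2 (5,4) count=1: revealed 1 new [(5,4)] -> total=7
Click 3 (3,2) count=2: revealed 1 new [(3,2)] -> total=8
Click 4 (2,0) count=0: revealed 13 new [(1,0) (1,1) (1,2) (2,0) (2,1) (2,2) (3,0) (3,1) (4,0) (4,1) (4,2) (5,0) (5,1)] -> total=21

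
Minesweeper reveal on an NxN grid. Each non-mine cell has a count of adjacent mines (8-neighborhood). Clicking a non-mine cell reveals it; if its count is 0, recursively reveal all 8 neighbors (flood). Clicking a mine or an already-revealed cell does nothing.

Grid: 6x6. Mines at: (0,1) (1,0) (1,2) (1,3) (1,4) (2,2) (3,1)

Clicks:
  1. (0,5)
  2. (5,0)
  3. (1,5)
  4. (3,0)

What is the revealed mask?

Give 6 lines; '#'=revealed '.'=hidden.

Answer: .....#
.....#
...###
#.####
######
######

Derivation:
Click 1 (0,5) count=1: revealed 1 new [(0,5)] -> total=1
Click 2 (5,0) count=0: revealed 19 new [(2,3) (2,4) (2,5) (3,2) (3,3) (3,4) (3,5) (4,0) (4,1) (4,2) (4,3) (4,4) (4,5) (5,0) (5,1) (5,2) (5,3) (5,4) (5,5)] -> total=20
Click 3 (1,5) count=1: revealed 1 new [(1,5)] -> total=21
Click 4 (3,0) count=1: revealed 1 new [(3,0)] -> total=22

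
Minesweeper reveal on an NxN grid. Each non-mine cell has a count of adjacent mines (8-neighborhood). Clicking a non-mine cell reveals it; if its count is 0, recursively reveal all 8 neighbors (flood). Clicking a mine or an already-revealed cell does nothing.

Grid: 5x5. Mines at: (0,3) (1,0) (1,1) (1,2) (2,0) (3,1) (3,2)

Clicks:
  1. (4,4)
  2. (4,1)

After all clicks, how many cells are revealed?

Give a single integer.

Click 1 (4,4) count=0: revealed 8 new [(1,3) (1,4) (2,3) (2,4) (3,3) (3,4) (4,3) (4,4)] -> total=8
Click 2 (4,1) count=2: revealed 1 new [(4,1)] -> total=9

Answer: 9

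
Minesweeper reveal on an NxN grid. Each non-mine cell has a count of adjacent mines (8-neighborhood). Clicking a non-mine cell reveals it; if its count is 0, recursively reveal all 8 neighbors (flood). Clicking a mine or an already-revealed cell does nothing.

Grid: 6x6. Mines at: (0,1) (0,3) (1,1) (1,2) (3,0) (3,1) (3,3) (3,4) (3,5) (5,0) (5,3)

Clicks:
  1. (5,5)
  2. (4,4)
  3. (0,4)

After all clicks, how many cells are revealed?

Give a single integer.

Click 1 (5,5) count=0: revealed 4 new [(4,4) (4,5) (5,4) (5,5)] -> total=4
Click 2 (4,4) count=4: revealed 0 new [(none)] -> total=4
Click 3 (0,4) count=1: revealed 1 new [(0,4)] -> total=5

Answer: 5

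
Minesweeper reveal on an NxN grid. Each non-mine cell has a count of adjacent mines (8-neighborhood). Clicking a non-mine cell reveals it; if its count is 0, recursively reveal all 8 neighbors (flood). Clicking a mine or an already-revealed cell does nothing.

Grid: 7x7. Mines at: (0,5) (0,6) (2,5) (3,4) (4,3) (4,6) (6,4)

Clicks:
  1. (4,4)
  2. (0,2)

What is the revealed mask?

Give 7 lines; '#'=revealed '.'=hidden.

Click 1 (4,4) count=2: revealed 1 new [(4,4)] -> total=1
Click 2 (0,2) count=0: revealed 30 new [(0,0) (0,1) (0,2) (0,3) (0,4) (1,0) (1,1) (1,2) (1,3) (1,4) (2,0) (2,1) (2,2) (2,3) (2,4) (3,0) (3,1) (3,2) (3,3) (4,0) (4,1) (4,2) (5,0) (5,1) (5,2) (5,3) (6,0) (6,1) (6,2) (6,3)] -> total=31

Answer: #####..
#####..
#####..
####...
###.#..
####...
####...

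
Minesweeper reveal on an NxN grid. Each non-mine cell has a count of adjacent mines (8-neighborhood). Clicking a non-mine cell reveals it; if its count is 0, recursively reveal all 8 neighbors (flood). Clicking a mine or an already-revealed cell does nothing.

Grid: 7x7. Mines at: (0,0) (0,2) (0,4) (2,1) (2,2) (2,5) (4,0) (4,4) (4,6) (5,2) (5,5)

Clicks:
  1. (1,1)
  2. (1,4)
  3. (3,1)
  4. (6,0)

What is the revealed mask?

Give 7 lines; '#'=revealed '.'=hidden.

Click 1 (1,1) count=4: revealed 1 new [(1,1)] -> total=1
Click 2 (1,4) count=2: revealed 1 new [(1,4)] -> total=2
Click 3 (3,1) count=3: revealed 1 new [(3,1)] -> total=3
Click 4 (6,0) count=0: revealed 4 new [(5,0) (5,1) (6,0) (6,1)] -> total=7

Answer: .......
.#..#..
.......
.#.....
.......
##.....
##.....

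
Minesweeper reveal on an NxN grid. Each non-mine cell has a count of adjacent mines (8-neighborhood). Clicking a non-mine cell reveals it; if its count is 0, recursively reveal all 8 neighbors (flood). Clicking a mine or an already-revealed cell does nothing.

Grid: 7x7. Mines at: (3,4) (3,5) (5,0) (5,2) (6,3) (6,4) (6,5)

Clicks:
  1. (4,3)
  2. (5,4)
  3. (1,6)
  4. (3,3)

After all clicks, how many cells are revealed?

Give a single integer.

Click 1 (4,3) count=2: revealed 1 new [(4,3)] -> total=1
Click 2 (5,4) count=3: revealed 1 new [(5,4)] -> total=2
Click 3 (1,6) count=0: revealed 28 new [(0,0) (0,1) (0,2) (0,3) (0,4) (0,5) (0,6) (1,0) (1,1) (1,2) (1,3) (1,4) (1,5) (1,6) (2,0) (2,1) (2,2) (2,3) (2,4) (2,5) (2,6) (3,0) (3,1) (3,2) (3,3) (4,0) (4,1) (4,2)] -> total=30
Click 4 (3,3) count=1: revealed 0 new [(none)] -> total=30

Answer: 30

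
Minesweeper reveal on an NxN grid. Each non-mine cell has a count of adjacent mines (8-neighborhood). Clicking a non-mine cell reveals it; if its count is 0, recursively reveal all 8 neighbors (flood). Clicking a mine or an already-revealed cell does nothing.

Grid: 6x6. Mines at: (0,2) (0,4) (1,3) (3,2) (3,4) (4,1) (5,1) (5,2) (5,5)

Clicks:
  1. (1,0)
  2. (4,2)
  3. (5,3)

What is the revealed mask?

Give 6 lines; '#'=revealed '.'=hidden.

Answer: ##....
##....
##....
##....
..#...
...#..

Derivation:
Click 1 (1,0) count=0: revealed 8 new [(0,0) (0,1) (1,0) (1,1) (2,0) (2,1) (3,0) (3,1)] -> total=8
Click 2 (4,2) count=4: revealed 1 new [(4,2)] -> total=9
Click 3 (5,3) count=1: revealed 1 new [(5,3)] -> total=10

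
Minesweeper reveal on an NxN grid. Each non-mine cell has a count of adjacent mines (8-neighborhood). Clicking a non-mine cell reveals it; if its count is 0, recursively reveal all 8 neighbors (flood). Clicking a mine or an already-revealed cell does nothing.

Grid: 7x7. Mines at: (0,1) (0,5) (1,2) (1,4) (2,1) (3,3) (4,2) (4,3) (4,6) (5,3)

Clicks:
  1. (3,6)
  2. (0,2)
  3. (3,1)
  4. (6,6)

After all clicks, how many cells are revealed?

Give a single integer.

Click 1 (3,6) count=1: revealed 1 new [(3,6)] -> total=1
Click 2 (0,2) count=2: revealed 1 new [(0,2)] -> total=2
Click 3 (3,1) count=2: revealed 1 new [(3,1)] -> total=3
Click 4 (6,6) count=0: revealed 6 new [(5,4) (5,5) (5,6) (6,4) (6,5) (6,6)] -> total=9

Answer: 9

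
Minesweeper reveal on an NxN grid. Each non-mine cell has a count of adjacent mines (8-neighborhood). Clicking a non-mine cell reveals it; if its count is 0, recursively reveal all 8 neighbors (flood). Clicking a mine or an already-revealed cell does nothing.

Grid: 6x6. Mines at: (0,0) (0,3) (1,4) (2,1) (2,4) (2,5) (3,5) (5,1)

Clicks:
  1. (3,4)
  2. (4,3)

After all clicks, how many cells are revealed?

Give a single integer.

Answer: 11

Derivation:
Click 1 (3,4) count=3: revealed 1 new [(3,4)] -> total=1
Click 2 (4,3) count=0: revealed 10 new [(3,2) (3,3) (4,2) (4,3) (4,4) (4,5) (5,2) (5,3) (5,4) (5,5)] -> total=11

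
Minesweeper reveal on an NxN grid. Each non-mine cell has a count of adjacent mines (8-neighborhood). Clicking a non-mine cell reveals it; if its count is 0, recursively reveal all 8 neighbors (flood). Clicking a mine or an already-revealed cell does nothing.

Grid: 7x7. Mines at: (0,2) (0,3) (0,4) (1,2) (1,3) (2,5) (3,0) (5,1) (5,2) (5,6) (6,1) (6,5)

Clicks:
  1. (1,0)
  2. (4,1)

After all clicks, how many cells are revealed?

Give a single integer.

Answer: 7

Derivation:
Click 1 (1,0) count=0: revealed 6 new [(0,0) (0,1) (1,0) (1,1) (2,0) (2,1)] -> total=6
Click 2 (4,1) count=3: revealed 1 new [(4,1)] -> total=7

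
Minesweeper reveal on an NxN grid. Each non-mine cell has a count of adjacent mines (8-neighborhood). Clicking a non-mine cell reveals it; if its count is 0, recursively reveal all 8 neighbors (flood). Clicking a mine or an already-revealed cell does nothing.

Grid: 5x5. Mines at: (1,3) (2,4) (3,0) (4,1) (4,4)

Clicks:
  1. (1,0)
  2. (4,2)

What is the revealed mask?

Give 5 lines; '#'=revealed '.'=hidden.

Click 1 (1,0) count=0: revealed 9 new [(0,0) (0,1) (0,2) (1,0) (1,1) (1,2) (2,0) (2,1) (2,2)] -> total=9
Click 2 (4,2) count=1: revealed 1 new [(4,2)] -> total=10

Answer: ###..
###..
###..
.....
..#..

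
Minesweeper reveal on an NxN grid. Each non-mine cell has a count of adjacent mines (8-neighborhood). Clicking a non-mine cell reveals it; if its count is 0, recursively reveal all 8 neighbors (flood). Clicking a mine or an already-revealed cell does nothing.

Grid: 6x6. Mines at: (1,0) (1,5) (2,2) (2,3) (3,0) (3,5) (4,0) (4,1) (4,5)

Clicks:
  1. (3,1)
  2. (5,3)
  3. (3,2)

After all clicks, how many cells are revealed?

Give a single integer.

Click 1 (3,1) count=4: revealed 1 new [(3,1)] -> total=1
Click 2 (5,3) count=0: revealed 9 new [(3,2) (3,3) (3,4) (4,2) (4,3) (4,4) (5,2) (5,3) (5,4)] -> total=10
Click 3 (3,2) count=3: revealed 0 new [(none)] -> total=10

Answer: 10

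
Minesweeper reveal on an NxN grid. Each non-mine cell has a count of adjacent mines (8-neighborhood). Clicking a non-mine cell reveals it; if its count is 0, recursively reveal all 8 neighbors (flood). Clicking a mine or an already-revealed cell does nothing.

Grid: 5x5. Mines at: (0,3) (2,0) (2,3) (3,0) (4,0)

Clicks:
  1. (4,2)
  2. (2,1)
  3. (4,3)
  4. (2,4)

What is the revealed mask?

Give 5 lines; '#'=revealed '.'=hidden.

Answer: .....
.....
.#..#
.####
.####

Derivation:
Click 1 (4,2) count=0: revealed 8 new [(3,1) (3,2) (3,3) (3,4) (4,1) (4,2) (4,3) (4,4)] -> total=8
Click 2 (2,1) count=2: revealed 1 new [(2,1)] -> total=9
Click 3 (4,3) count=0: revealed 0 new [(none)] -> total=9
Click 4 (2,4) count=1: revealed 1 new [(2,4)] -> total=10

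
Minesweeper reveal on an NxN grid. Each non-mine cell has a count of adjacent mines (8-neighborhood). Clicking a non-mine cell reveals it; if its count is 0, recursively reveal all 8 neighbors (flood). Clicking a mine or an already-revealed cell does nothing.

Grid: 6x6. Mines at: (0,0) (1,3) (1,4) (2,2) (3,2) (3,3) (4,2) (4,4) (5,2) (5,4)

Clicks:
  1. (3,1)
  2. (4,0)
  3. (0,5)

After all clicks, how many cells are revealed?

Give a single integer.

Click 1 (3,1) count=3: revealed 1 new [(3,1)] -> total=1
Click 2 (4,0) count=0: revealed 9 new [(1,0) (1,1) (2,0) (2,1) (3,0) (4,0) (4,1) (5,0) (5,1)] -> total=10
Click 3 (0,5) count=1: revealed 1 new [(0,5)] -> total=11

Answer: 11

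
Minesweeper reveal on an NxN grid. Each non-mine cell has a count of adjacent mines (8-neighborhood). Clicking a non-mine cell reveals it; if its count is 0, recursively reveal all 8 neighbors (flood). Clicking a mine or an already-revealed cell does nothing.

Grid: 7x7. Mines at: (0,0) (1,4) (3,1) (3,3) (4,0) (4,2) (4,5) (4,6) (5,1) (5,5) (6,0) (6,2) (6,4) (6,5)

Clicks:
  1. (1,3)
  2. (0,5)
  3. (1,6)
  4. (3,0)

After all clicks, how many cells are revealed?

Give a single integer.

Answer: 10

Derivation:
Click 1 (1,3) count=1: revealed 1 new [(1,3)] -> total=1
Click 2 (0,5) count=1: revealed 1 new [(0,5)] -> total=2
Click 3 (1,6) count=0: revealed 7 new [(0,6) (1,5) (1,6) (2,5) (2,6) (3,5) (3,6)] -> total=9
Click 4 (3,0) count=2: revealed 1 new [(3,0)] -> total=10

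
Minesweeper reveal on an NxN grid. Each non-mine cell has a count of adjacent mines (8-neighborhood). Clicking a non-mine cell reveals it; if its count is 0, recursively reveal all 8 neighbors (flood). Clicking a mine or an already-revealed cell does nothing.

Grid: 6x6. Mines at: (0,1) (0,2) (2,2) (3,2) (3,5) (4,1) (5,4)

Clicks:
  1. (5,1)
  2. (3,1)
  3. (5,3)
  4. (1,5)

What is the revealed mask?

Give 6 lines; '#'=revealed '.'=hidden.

Click 1 (5,1) count=1: revealed 1 new [(5,1)] -> total=1
Click 2 (3,1) count=3: revealed 1 new [(3,1)] -> total=2
Click 3 (5,3) count=1: revealed 1 new [(5,3)] -> total=3
Click 4 (1,5) count=0: revealed 9 new [(0,3) (0,4) (0,5) (1,3) (1,4) (1,5) (2,3) (2,4) (2,5)] -> total=12

Answer: ...###
...###
...###
.#....
......
.#.#..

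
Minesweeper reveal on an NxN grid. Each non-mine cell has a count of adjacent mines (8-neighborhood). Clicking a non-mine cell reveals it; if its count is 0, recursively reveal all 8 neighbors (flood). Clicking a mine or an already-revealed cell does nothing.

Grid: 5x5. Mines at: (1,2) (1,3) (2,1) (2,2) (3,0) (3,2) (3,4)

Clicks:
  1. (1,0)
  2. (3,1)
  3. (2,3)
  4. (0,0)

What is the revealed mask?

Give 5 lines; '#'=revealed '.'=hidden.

Click 1 (1,0) count=1: revealed 1 new [(1,0)] -> total=1
Click 2 (3,1) count=4: revealed 1 new [(3,1)] -> total=2
Click 3 (2,3) count=5: revealed 1 new [(2,3)] -> total=3
Click 4 (0,0) count=0: revealed 3 new [(0,0) (0,1) (1,1)] -> total=6

Answer: ##...
##...
...#.
.#...
.....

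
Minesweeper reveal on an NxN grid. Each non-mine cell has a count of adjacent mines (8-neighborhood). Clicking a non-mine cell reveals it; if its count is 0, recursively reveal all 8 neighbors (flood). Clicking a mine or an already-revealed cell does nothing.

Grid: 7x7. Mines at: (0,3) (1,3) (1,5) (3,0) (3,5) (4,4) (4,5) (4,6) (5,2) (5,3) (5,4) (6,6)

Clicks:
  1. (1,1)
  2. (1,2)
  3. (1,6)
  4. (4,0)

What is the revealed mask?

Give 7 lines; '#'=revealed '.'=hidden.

Answer: ###....
###...#
###....
.......
#......
.......
.......

Derivation:
Click 1 (1,1) count=0: revealed 9 new [(0,0) (0,1) (0,2) (1,0) (1,1) (1,2) (2,0) (2,1) (2,2)] -> total=9
Click 2 (1,2) count=2: revealed 0 new [(none)] -> total=9
Click 3 (1,6) count=1: revealed 1 new [(1,6)] -> total=10
Click 4 (4,0) count=1: revealed 1 new [(4,0)] -> total=11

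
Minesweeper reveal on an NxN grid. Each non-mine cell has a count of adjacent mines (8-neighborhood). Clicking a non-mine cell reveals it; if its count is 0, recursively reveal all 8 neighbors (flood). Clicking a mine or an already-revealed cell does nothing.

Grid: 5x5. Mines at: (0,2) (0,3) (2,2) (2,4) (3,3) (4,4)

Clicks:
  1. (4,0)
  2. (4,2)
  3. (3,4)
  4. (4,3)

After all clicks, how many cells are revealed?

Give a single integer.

Answer: 14

Derivation:
Click 1 (4,0) count=0: revealed 12 new [(0,0) (0,1) (1,0) (1,1) (2,0) (2,1) (3,0) (3,1) (3,2) (4,0) (4,1) (4,2)] -> total=12
Click 2 (4,2) count=1: revealed 0 new [(none)] -> total=12
Click 3 (3,4) count=3: revealed 1 new [(3,4)] -> total=13
Click 4 (4,3) count=2: revealed 1 new [(4,3)] -> total=14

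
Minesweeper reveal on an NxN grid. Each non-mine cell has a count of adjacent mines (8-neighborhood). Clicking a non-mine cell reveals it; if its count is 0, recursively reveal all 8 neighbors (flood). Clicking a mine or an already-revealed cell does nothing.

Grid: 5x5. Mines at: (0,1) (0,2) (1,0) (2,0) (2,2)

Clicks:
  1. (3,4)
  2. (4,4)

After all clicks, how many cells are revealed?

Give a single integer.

Click 1 (3,4) count=0: revealed 16 new [(0,3) (0,4) (1,3) (1,4) (2,3) (2,4) (3,0) (3,1) (3,2) (3,3) (3,4) (4,0) (4,1) (4,2) (4,3) (4,4)] -> total=16
Click 2 (4,4) count=0: revealed 0 new [(none)] -> total=16

Answer: 16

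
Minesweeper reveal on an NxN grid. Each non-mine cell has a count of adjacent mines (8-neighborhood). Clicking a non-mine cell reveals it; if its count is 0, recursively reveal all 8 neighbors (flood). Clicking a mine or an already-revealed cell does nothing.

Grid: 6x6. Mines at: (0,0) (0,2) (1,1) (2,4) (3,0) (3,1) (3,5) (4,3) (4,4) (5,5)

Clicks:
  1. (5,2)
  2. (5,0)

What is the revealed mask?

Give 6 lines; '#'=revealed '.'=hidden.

Click 1 (5,2) count=1: revealed 1 new [(5,2)] -> total=1
Click 2 (5,0) count=0: revealed 5 new [(4,0) (4,1) (4,2) (5,0) (5,1)] -> total=6

Answer: ......
......
......
......
###...
###...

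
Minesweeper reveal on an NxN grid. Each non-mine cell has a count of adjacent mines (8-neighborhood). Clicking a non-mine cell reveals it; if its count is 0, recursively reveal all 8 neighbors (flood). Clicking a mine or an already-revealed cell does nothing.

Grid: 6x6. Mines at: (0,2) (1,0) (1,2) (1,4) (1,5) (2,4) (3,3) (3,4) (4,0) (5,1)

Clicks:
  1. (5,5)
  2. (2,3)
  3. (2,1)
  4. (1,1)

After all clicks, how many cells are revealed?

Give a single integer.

Click 1 (5,5) count=0: revealed 8 new [(4,2) (4,3) (4,4) (4,5) (5,2) (5,3) (5,4) (5,5)] -> total=8
Click 2 (2,3) count=5: revealed 1 new [(2,3)] -> total=9
Click 3 (2,1) count=2: revealed 1 new [(2,1)] -> total=10
Click 4 (1,1) count=3: revealed 1 new [(1,1)] -> total=11

Answer: 11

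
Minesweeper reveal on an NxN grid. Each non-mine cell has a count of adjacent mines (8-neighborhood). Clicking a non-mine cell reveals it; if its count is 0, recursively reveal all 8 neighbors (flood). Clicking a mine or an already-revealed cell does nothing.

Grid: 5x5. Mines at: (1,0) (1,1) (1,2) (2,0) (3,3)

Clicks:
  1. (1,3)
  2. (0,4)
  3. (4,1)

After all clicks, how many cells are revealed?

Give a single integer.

Click 1 (1,3) count=1: revealed 1 new [(1,3)] -> total=1
Click 2 (0,4) count=0: revealed 5 new [(0,3) (0,4) (1,4) (2,3) (2,4)] -> total=6
Click 3 (4,1) count=0: revealed 6 new [(3,0) (3,1) (3,2) (4,0) (4,1) (4,2)] -> total=12

Answer: 12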